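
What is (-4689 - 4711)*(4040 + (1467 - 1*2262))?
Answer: -30503000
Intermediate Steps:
(-4689 - 4711)*(4040 + (1467 - 1*2262)) = -9400*(4040 + (1467 - 2262)) = -9400*(4040 - 795) = -9400*3245 = -30503000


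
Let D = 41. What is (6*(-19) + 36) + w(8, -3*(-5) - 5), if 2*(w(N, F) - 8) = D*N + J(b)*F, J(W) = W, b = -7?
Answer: 59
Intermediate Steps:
w(N, F) = 8 - 7*F/2 + 41*N/2 (w(N, F) = 8 + (41*N - 7*F)/2 = 8 + (-7*F + 41*N)/2 = 8 + (-7*F/2 + 41*N/2) = 8 - 7*F/2 + 41*N/2)
(6*(-19) + 36) + w(8, -3*(-5) - 5) = (6*(-19) + 36) + (8 - 7*(-3*(-5) - 5)/2 + (41/2)*8) = (-114 + 36) + (8 - 7*(15 - 5)/2 + 164) = -78 + (8 - 7/2*10 + 164) = -78 + (8 - 35 + 164) = -78 + 137 = 59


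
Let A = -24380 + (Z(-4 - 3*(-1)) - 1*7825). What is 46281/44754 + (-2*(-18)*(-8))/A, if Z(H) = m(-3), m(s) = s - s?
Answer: 167040973/160144730 ≈ 1.0431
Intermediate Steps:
m(s) = 0
Z(H) = 0
A = -32205 (A = -24380 + (0 - 1*7825) = -24380 + (0 - 7825) = -24380 - 7825 = -32205)
46281/44754 + (-2*(-18)*(-8))/A = 46281/44754 + (-2*(-18)*(-8))/(-32205) = 46281*(1/44754) + (36*(-8))*(-1/32205) = 15427/14918 - 288*(-1/32205) = 15427/14918 + 96/10735 = 167040973/160144730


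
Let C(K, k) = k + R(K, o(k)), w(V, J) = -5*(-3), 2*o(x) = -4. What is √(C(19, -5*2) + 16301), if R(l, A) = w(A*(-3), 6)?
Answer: √16306 ≈ 127.69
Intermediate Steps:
o(x) = -2 (o(x) = (½)*(-4) = -2)
w(V, J) = 15
R(l, A) = 15
C(K, k) = 15 + k (C(K, k) = k + 15 = 15 + k)
√(C(19, -5*2) + 16301) = √((15 - 5*2) + 16301) = √((15 - 10) + 16301) = √(5 + 16301) = √16306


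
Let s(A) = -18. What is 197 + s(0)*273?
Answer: -4717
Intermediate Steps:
197 + s(0)*273 = 197 - 18*273 = 197 - 4914 = -4717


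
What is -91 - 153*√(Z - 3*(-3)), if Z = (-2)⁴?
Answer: -856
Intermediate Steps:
Z = 16
-91 - 153*√(Z - 3*(-3)) = -91 - 153*√(16 - 3*(-3)) = -91 - 153*√(16 + 9) = -91 - 153*√25 = -91 - 153*5 = -91 - 765 = -856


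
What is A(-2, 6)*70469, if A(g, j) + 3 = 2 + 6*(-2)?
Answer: -916097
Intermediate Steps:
A(g, j) = -13 (A(g, j) = -3 + (2 + 6*(-2)) = -3 + (2 - 12) = -3 - 10 = -13)
A(-2, 6)*70469 = -13*70469 = -916097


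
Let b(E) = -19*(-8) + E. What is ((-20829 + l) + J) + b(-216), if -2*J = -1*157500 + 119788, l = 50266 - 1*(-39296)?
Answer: 87525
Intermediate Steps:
l = 89562 (l = 50266 + 39296 = 89562)
b(E) = 152 + E
J = 18856 (J = -(-1*157500 + 119788)/2 = -(-157500 + 119788)/2 = -½*(-37712) = 18856)
((-20829 + l) + J) + b(-216) = ((-20829 + 89562) + 18856) + (152 - 216) = (68733 + 18856) - 64 = 87589 - 64 = 87525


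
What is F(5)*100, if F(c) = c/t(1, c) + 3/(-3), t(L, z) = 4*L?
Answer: 25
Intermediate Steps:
F(c) = -1 + c/4 (F(c) = c/((4*1)) + 3/(-3) = c/4 + 3*(-⅓) = c*(¼) - 1 = c/4 - 1 = -1 + c/4)
F(5)*100 = (-1 + (¼)*5)*100 = (-1 + 5/4)*100 = (¼)*100 = 25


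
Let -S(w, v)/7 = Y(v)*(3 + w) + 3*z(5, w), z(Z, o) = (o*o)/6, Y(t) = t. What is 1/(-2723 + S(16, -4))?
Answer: -1/3087 ≈ -0.00032394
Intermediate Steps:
z(Z, o) = o**2/6 (z(Z, o) = o**2*(1/6) = o**2/6)
S(w, v) = -7*w**2/2 - 7*v*(3 + w) (S(w, v) = -7*(v*(3 + w) + 3*(w**2/6)) = -7*(v*(3 + w) + w**2/2) = -7*(w**2/2 + v*(3 + w)) = -7*w**2/2 - 7*v*(3 + w))
1/(-2723 + S(16, -4)) = 1/(-2723 + (-21*(-4) - 7/2*16**2 - 7*(-4)*16)) = 1/(-2723 + (84 - 7/2*256 + 448)) = 1/(-2723 + (84 - 896 + 448)) = 1/(-2723 - 364) = 1/(-3087) = -1/3087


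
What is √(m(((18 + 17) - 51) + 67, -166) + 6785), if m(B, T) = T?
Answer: √6619 ≈ 81.357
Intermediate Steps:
√(m(((18 + 17) - 51) + 67, -166) + 6785) = √(-166 + 6785) = √6619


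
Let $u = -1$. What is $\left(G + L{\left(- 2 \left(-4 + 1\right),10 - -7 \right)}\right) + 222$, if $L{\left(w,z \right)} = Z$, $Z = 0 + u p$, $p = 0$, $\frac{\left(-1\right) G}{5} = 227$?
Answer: $-913$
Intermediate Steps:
$G = -1135$ ($G = \left(-5\right) 227 = -1135$)
$Z = 0$ ($Z = 0 - 0 = 0 + 0 = 0$)
$L{\left(w,z \right)} = 0$
$\left(G + L{\left(- 2 \left(-4 + 1\right),10 - -7 \right)}\right) + 222 = \left(-1135 + 0\right) + 222 = -1135 + 222 = -913$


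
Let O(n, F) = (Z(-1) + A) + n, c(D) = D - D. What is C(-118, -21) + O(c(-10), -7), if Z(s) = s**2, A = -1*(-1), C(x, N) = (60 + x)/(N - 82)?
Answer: 264/103 ≈ 2.5631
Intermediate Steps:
c(D) = 0
C(x, N) = (60 + x)/(-82 + N)
A = 1
O(n, F) = 2 + n (O(n, F) = ((-1)**2 + 1) + n = (1 + 1) + n = 2 + n)
C(-118, -21) + O(c(-10), -7) = (60 - 118)/(-82 - 21) + (2 + 0) = -58/(-103) + 2 = -1/103*(-58) + 2 = 58/103 + 2 = 264/103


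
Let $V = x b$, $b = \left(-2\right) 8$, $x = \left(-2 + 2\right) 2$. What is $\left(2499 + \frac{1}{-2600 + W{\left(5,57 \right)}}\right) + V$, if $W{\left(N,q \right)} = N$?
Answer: $\frac{6484904}{2595} \approx 2499.0$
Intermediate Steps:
$x = 0$ ($x = 0 \cdot 2 = 0$)
$b = -16$
$V = 0$ ($V = 0 \left(-16\right) = 0$)
$\left(2499 + \frac{1}{-2600 + W{\left(5,57 \right)}}\right) + V = \left(2499 + \frac{1}{-2600 + 5}\right) + 0 = \left(2499 + \frac{1}{-2595}\right) + 0 = \left(2499 - \frac{1}{2595}\right) + 0 = \frac{6484904}{2595} + 0 = \frac{6484904}{2595}$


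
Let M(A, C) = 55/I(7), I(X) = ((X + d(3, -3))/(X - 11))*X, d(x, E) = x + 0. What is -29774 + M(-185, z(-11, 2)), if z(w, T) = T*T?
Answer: -208440/7 ≈ -29777.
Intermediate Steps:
z(w, T) = T²
d(x, E) = x
I(X) = X*(3 + X)/(-11 + X) (I(X) = ((X + 3)/(X - 11))*X = ((3 + X)/(-11 + X))*X = X*(3 + X)/(-11 + X))
M(A, C) = -22/7 (M(A, C) = 55/((7*(3 + 7)/(-11 + 7))) = 55/((7*10/(-4))) = 55/((7*(-¼)*10)) = 55/(-35/2) = 55*(-2/35) = -22/7)
-29774 + M(-185, z(-11, 2)) = -29774 - 22/7 = -208440/7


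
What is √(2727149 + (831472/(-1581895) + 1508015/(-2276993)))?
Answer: √35382407106695556760283186128590/3601963841735 ≈ 1651.4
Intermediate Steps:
√(2727149 + (831472/(-1581895) + 1508015/(-2276993))) = √(2727149 + (831472*(-1/1581895) + 1508015*(-1/2276993))) = √(2727149 + (-831472/1581895 - 1508015/2276993)) = √(2727149 - 4278777312121/3601963841735) = √(9823087810246451394/3601963841735) = √35382407106695556760283186128590/3601963841735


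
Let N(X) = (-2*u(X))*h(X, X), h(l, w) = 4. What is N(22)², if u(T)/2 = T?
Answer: 123904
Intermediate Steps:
u(T) = 2*T
N(X) = -16*X (N(X) = -4*X*4 = -16*X)
N(22)² = (-16*22)² = (-352)² = 123904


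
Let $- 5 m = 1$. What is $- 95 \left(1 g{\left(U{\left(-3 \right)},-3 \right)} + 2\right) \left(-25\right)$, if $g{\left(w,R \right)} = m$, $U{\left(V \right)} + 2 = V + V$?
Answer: $4275$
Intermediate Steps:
$U{\left(V \right)} = -2 + 2 V$ ($U{\left(V \right)} = -2 + \left(V + V\right) = -2 + 2 V$)
$m = - \frac{1}{5}$ ($m = \left(- \frac{1}{5}\right) 1 = - \frac{1}{5} \approx -0.2$)
$g{\left(w,R \right)} = - \frac{1}{5}$
$- 95 \left(1 g{\left(U{\left(-3 \right)},-3 \right)} + 2\right) \left(-25\right) = - 95 \left(1 \left(- \frac{1}{5}\right) + 2\right) \left(-25\right) = - 95 \left(- \frac{1}{5} + 2\right) \left(-25\right) = \left(-95\right) \frac{9}{5} \left(-25\right) = \left(-171\right) \left(-25\right) = 4275$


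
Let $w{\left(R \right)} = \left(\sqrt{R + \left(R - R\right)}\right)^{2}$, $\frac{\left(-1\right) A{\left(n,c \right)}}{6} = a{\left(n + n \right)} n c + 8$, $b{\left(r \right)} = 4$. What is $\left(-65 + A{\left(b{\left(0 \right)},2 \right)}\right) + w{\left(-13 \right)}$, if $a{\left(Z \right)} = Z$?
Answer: $-510$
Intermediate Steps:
$A{\left(n,c \right)} = -48 - 12 c n^{2}$ ($A{\left(n,c \right)} = - 6 \left(\left(n + n\right) n c + 8\right) = - 6 \left(2 n n c + 8\right) = - 6 \left(2 n^{2} c + 8\right) = - 6 \left(2 c n^{2} + 8\right) = - 6 \left(8 + 2 c n^{2}\right) = -48 - 12 c n^{2}$)
$w{\left(R \right)} = R$ ($w{\left(R \right)} = \left(\sqrt{R + 0}\right)^{2} = \left(\sqrt{R}\right)^{2} = R$)
$\left(-65 + A{\left(b{\left(0 \right)},2 \right)}\right) + w{\left(-13 \right)} = \left(-65 - \left(48 + 24 \cdot 4^{2}\right)\right) - 13 = \left(-65 - \left(48 + 24 \cdot 16\right)\right) - 13 = \left(-65 - 432\right) - 13 = -497 - 13 = -510$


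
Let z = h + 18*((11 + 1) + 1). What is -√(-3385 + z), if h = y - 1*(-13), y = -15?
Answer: -I*√3153 ≈ -56.152*I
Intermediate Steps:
h = -2 (h = -15 - 1*(-13) = -15 + 13 = -2)
z = 232 (z = -2 + 18*((11 + 1) + 1) = -2 + 18*(12 + 1) = -2 + 18*13 = -2 + 234 = 232)
-√(-3385 + z) = -√(-3385 + 232) = -√(-3153) = -I*√3153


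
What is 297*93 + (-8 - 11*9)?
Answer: 27514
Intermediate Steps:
297*93 + (-8 - 11*9) = 27621 + (-8 - 99) = 27621 - 107 = 27514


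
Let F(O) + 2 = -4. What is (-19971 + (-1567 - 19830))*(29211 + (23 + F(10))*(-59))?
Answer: -1166908544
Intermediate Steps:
F(O) = -6 (F(O) = -2 - 4 = -6)
(-19971 + (-1567 - 19830))*(29211 + (23 + F(10))*(-59)) = (-19971 + (-1567 - 19830))*(29211 + (23 - 6)*(-59)) = (-19971 - 21397)*(29211 + 17*(-59)) = -41368*(29211 - 1003) = -41368*28208 = -1166908544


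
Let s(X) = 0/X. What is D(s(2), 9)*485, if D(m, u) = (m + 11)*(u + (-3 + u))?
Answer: 80025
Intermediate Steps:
s(X) = 0
D(m, u) = (-3 + 2*u)*(11 + m) (D(m, u) = (11 + m)*(-3 + 2*u) = (-3 + 2*u)*(11 + m))
D(s(2), 9)*485 = (-33 - 3*0 + 22*9 + 2*0*9)*485 = (-33 + 0 + 198 + 0)*485 = 165*485 = 80025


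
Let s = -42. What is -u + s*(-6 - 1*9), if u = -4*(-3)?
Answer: 618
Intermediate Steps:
u = 12
-u + s*(-6 - 1*9) = -1*12 - 42*(-6 - 1*9) = -12 - 42*(-6 - 9) = -12 - 42*(-15) = -12 + 630 = 618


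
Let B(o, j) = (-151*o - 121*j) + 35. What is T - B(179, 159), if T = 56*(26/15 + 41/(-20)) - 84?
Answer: 691969/15 ≈ 46131.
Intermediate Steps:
B(o, j) = 35 - 151*o - 121*j
T = -1526/15 (T = 56*(26*(1/15) + 41*(-1/20)) - 84 = 56*(26/15 - 41/20) - 84 = 56*(-19/60) - 84 = -266/15 - 84 = -1526/15 ≈ -101.73)
T - B(179, 159) = -1526/15 - (35 - 151*179 - 121*159) = -1526/15 - (35 - 27029 - 19239) = -1526/15 - 1*(-46233) = -1526/15 + 46233 = 691969/15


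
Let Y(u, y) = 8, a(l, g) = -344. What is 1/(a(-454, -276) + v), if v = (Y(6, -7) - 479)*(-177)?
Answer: 1/83023 ≈ 1.2045e-5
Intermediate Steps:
v = 83367 (v = (8 - 479)*(-177) = -471*(-177) = 83367)
1/(a(-454, -276) + v) = 1/(-344 + 83367) = 1/83023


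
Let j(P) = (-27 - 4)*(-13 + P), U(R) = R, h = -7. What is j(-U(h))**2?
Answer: 34596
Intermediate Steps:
j(P) = 403 - 31*P (j(P) = -31*(-13 + P) = 403 - 31*P)
j(-U(h))**2 = (403 - (-31)*(-7))**2 = (403 - 31*7)**2 = (403 - 217)**2 = 186**2 = 34596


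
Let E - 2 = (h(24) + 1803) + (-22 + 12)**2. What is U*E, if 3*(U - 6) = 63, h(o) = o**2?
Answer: 66987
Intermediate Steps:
U = 27 (U = 6 + (1/3)*63 = 6 + 21 = 27)
E = 2481 (E = 2 + ((24**2 + 1803) + (-22 + 12)**2) = 2 + ((576 + 1803) + (-10)**2) = 2 + (2379 + 100) = 2 + 2479 = 2481)
U*E = 27*2481 = 66987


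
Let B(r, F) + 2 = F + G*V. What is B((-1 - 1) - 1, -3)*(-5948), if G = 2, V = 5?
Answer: -29740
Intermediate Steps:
B(r, F) = 8 + F (B(r, F) = -2 + (F + 2*5) = -2 + (F + 10) = -2 + (10 + F) = 8 + F)
B((-1 - 1) - 1, -3)*(-5948) = (8 - 3)*(-5948) = 5*(-5948) = -29740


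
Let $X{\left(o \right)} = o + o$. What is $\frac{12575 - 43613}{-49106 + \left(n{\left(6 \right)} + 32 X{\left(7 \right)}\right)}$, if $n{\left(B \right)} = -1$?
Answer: $\frac{31038}{48659} \approx 0.63787$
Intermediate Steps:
$X{\left(o \right)} = 2 o$
$\frac{12575 - 43613}{-49106 + \left(n{\left(6 \right)} + 32 X{\left(7 \right)}\right)} = \frac{12575 - 43613}{-49106 - \left(1 - 32 \cdot 2 \cdot 7\right)} = - \frac{31038}{-49106 + \left(-1 + 32 \cdot 14\right)} = - \frac{31038}{-49106 + \left(-1 + 448\right)} = - \frac{31038}{-49106 + 447} = - \frac{31038}{-48659} = \left(-31038\right) \left(- \frac{1}{48659}\right) = \frac{31038}{48659}$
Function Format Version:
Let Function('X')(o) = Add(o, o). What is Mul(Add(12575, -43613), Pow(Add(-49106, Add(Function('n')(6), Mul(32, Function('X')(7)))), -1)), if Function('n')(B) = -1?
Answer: Rational(31038, 48659) ≈ 0.63787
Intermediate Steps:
Function('X')(o) = Mul(2, o)
Mul(Add(12575, -43613), Pow(Add(-49106, Add(Function('n')(6), Mul(32, Function('X')(7)))), -1)) = Mul(Add(12575, -43613), Pow(Add(-49106, Add(-1, Mul(32, Mul(2, 7)))), -1)) = Mul(-31038, Pow(Add(-49106, Add(-1, Mul(32, 14))), -1)) = Mul(-31038, Pow(Add(-49106, Add(-1, 448)), -1)) = Mul(-31038, Pow(Add(-49106, 447), -1)) = Mul(-31038, Pow(-48659, -1)) = Mul(-31038, Rational(-1, 48659)) = Rational(31038, 48659)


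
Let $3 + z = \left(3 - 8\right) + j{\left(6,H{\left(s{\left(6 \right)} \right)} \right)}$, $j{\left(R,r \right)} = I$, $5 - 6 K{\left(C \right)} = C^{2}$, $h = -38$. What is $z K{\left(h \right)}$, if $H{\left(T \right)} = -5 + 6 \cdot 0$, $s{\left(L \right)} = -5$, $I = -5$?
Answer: $\frac{18707}{6} \approx 3117.8$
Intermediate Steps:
$K{\left(C \right)} = \frac{5}{6} - \frac{C^{2}}{6}$
$H{\left(T \right)} = -5$ ($H{\left(T \right)} = -5 + 0 = -5$)
$j{\left(R,r \right)} = -5$
$z = -13$ ($z = -3 + \left(\left(3 - 8\right) - 5\right) = -3 - 10 = -13$)
$z K{\left(h \right)} = - 13 \left(\frac{5}{6} - \frac{\left(-38\right)^{2}}{6}\right) = - 13 \left(\frac{5}{6} - \frac{722}{3}\right) = \left(-13\right) \left(- \frac{1439}{6}\right) = \frac{18707}{6}$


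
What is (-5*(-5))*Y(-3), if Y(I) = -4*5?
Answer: -500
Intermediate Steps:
Y(I) = -20
(-5*(-5))*Y(-3) = -5*(-5)*(-20) = 25*(-20) = -500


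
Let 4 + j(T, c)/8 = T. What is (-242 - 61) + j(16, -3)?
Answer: -207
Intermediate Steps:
j(T, c) = -32 + 8*T
(-242 - 61) + j(16, -3) = (-242 - 61) + (-32 + 8*16) = -303 + (-32 + 128) = -303 + 96 = -207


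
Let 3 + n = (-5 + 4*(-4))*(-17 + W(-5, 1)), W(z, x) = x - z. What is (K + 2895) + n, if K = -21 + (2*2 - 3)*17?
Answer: 3119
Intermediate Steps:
K = -4 (K = -21 + (4 - 3)*17 = -21 + 1*17 = -21 + 17 = -4)
n = 228 (n = -3 + (-5 + 4*(-4))*(-17 + (1 - 1*(-5))) = -3 + (-5 - 16)*(-17 + (1 + 5)) = -3 - 21*(-17 + 6) = -3 - 21*(-11) = -3 + 231 = 228)
(K + 2895) + n = (-4 + 2895) + 228 = 2891 + 228 = 3119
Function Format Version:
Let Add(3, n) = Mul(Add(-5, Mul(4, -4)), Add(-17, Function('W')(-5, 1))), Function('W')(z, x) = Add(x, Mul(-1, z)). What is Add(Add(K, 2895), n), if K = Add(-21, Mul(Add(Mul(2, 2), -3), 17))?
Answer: 3119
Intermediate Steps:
K = -4 (K = Add(-21, Mul(Add(4, -3), 17)) = Add(-21, Mul(1, 17)) = Add(-21, 17) = -4)
n = 228 (n = Add(-3, Mul(Add(-5, Mul(4, -4)), Add(-17, Add(1, Mul(-1, -5))))) = Add(-3, Mul(Add(-5, -16), Add(-17, Add(1, 5)))) = Add(-3, Mul(-21, Add(-17, 6))) = Add(-3, Mul(-21, -11)) = Add(-3, 231) = 228)
Add(Add(K, 2895), n) = Add(Add(-4, 2895), 228) = Add(2891, 228) = 3119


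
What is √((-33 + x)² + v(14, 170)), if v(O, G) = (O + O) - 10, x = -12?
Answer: 3*√227 ≈ 45.200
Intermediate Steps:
v(O, G) = -10 + 2*O (v(O, G) = 2*O - 10 = -10 + 2*O)
√((-33 + x)² + v(14, 170)) = √((-33 - 12)² + (-10 + 2*14)) = √((-45)² + (-10 + 28)) = √(2025 + 18) = √2043 = 3*√227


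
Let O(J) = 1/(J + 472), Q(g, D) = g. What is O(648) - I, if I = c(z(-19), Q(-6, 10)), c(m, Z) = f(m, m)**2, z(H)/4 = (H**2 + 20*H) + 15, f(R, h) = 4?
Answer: -17919/1120 ≈ -15.999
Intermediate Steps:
z(H) = 60 + 4*H**2 + 80*H (z(H) = 4*((H**2 + 20*H) + 15) = 4*(15 + H**2 + 20*H) = 60 + 4*H**2 + 80*H)
c(m, Z) = 16 (c(m, Z) = 4**2 = 16)
O(J) = 1/(472 + J)
I = 16
O(648) - I = 1/(472 + 648) - 1*16 = 1/1120 - 16 = -17919/1120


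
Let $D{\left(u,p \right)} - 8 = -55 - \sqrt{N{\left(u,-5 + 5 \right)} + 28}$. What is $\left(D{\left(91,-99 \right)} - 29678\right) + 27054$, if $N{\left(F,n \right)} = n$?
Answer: $-2671 - 2 \sqrt{7} \approx -2676.3$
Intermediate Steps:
$D{\left(u,p \right)} = -47 - 2 \sqrt{7}$ ($D{\left(u,p \right)} = 8 - \left(55 + \sqrt{\left(-5 + 5\right) + 28}\right) = 8 - \left(55 + \sqrt{0 + 28}\right) = 8 - \left(55 + \sqrt{28}\right) = 8 - \left(55 + 2 \sqrt{7}\right) = -47 - 2 \sqrt{7}$)
$\left(D{\left(91,-99 \right)} - 29678\right) + 27054 = \left(\left(-47 - 2 \sqrt{7}\right) - 29678\right) + 27054 = \left(-29725 - 2 \sqrt{7}\right) + 27054 = -2671 - 2 \sqrt{7}$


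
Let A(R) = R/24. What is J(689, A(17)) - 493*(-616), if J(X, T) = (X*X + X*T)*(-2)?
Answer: -7760761/12 ≈ -6.4673e+5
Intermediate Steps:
A(R) = R/24 (A(R) = R*(1/24) = R/24)
J(X, T) = -2*X**2 - 2*T*X (J(X, T) = (X**2 + T*X)*(-2) = -2*X**2 - 2*T*X)
J(689, A(17)) - 493*(-616) = -2*689*((1/24)*17 + 689) - 493*(-616) = -2*689*(17/24 + 689) + 303688 = -2*689*16553/24 + 303688 = -11405017/12 + 303688 = -7760761/12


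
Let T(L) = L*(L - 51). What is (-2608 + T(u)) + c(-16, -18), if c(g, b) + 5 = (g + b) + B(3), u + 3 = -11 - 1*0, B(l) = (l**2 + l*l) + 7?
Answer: -1712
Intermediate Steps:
B(l) = 7 + 2*l**2 (B(l) = (l**2 + l**2) + 7 = 2*l**2 + 7 = 7 + 2*l**2)
u = -14 (u = -3 + (-11 - 1*0) = -3 + (-11 + 0) = -3 - 11 = -14)
c(g, b) = 20 + b + g (c(g, b) = -5 + ((g + b) + (7 + 2*3**2)) = -5 + ((b + g) + (7 + 2*9)) = -5 + ((b + g) + (7 + 18)) = -5 + ((b + g) + 25) = -5 + (25 + b + g) = 20 + b + g)
T(L) = L*(-51 + L)
(-2608 + T(u)) + c(-16, -18) = (-2608 - 14*(-51 - 14)) + (20 - 18 - 16) = (-2608 - 14*(-65)) - 14 = (-2608 + 910) - 14 = -1698 - 14 = -1712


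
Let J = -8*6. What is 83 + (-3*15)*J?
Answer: 2243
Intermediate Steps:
J = -48
83 + (-3*15)*J = 83 - 3*15*(-48) = 83 - 45*(-48) = 83 + 2160 = 2243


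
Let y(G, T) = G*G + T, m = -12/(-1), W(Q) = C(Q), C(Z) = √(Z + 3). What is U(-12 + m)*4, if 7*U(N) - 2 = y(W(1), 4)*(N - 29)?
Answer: -920/7 ≈ -131.43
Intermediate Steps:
C(Z) = √(3 + Z)
W(Q) = √(3 + Q)
m = 12 (m = -12*(-1) = 12)
y(G, T) = T + G² (y(G, T) = G² + T = T + G²)
U(N) = -230/7 + 8*N/7 (U(N) = 2/7 + ((4 + (√(3 + 1))²)*(N - 29))/7 = 2/7 + ((4 + (√4)²)*(-29 + N))/7 = 2/7 + ((4 + 2²)*(-29 + N))/7 = 2/7 + ((4 + 4)*(-29 + N))/7 = 2/7 + (8*(-29 + N))/7 = 2/7 + (-232 + 8*N)/7 = 2/7 + (-232/7 + 8*N/7) = -230/7 + 8*N/7)
U(-12 + m)*4 = (-230/7 + 8*(-12 + 12)/7)*4 = (-230/7 + (8/7)*0)*4 = (-230/7 + 0)*4 = -230/7*4 = -920/7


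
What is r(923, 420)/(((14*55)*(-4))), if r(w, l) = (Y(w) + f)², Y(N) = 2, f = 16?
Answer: -81/770 ≈ -0.10519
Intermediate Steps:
r(w, l) = 324 (r(w, l) = (2 + 16)² = 18² = 324)
r(923, 420)/(((14*55)*(-4))) = 324/(((14*55)*(-4))) = 324/((770*(-4))) = 324/(-3080) = 324*(-1/3080) = -81/770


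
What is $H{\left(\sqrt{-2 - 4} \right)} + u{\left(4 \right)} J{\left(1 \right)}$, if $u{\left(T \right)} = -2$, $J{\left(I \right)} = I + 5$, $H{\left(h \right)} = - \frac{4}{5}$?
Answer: $- \frac{64}{5} \approx -12.8$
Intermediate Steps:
$H{\left(h \right)} = - \frac{4}{5}$ ($H{\left(h \right)} = \left(-4\right) \frac{1}{5} = - \frac{4}{5}$)
$J{\left(I \right)} = 5 + I$
$H{\left(\sqrt{-2 - 4} \right)} + u{\left(4 \right)} J{\left(1 \right)} = - \frac{4}{5} - 2 \left(5 + 1\right) = - \frac{4}{5} - 12 = - \frac{64}{5}$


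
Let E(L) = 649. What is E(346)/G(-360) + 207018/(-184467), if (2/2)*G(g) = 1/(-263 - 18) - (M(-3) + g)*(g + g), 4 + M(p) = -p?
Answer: -5051240861567/4491004128769 ≈ -1.1247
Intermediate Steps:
M(p) = -4 - p
G(g) = -1/281 - 2*g*(-1 + g) (G(g) = 1/(-263 - 18) - ((-4 - 1*(-3)) + g)*(g + g) = 1/(-281) - ((-4 + 3) + g)*2*g = -1/281 - (-1 + g)*2*g = -1/281 - 2*g*(-1 + g))
E(346)/G(-360) + 207018/(-184467) = 649/(-1/281 - 2*(-360)**2 + 2*(-360)) + 207018/(-184467) = 649/(-1/281 - 2*129600 - 720) + 207018*(-1/184467) = 649/(-1/281 - 259200 - 720) - 69006/61489 = 649/(-73037521/281) - 69006/61489 = 649*(-281/73037521) - 69006/61489 = -182369/73037521 - 69006/61489 = -5051240861567/4491004128769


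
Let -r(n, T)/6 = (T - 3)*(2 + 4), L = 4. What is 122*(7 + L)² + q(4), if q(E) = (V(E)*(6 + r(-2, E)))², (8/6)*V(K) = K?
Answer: 22862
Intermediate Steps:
V(K) = 3*K/4
r(n, T) = 108 - 36*T (r(n, T) = -6*(T - 3)*(2 + 4) = -6*(-3 + T)*6 = -6*(-18 + 6*T) = 108 - 36*T)
q(E) = 9*E²*(114 - 36*E)²/16 (q(E) = ((3*E/4)*(6 + (108 - 36*E)))² = ((3*E/4)*(114 - 36*E))² = (3*E*(114 - 36*E)/4)² = 9*E²*(114 - 36*E)²/16)
122*(7 + L)² + q(4) = 122*(7 + 4)² + (81/4)*4²*(-19 + 6*4)² = 122*11² + (81/4)*16*(-19 + 24)² = 122*121 + (81/4)*16*5² = 14762 + (81/4)*16*25 = 14762 + 8100 = 22862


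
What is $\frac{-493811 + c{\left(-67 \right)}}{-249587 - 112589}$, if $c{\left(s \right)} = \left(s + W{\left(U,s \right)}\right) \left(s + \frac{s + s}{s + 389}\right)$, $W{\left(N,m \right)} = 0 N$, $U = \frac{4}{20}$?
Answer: $\frac{78776353}{58310336} \approx 1.351$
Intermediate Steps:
$U = \frac{1}{5}$ ($U = 4 \cdot \frac{1}{20} = \frac{1}{5} \approx 0.2$)
$W{\left(N,m \right)} = 0$
$c{\left(s \right)} = s \left(s + \frac{2 s}{389 + s}\right)$ ($c{\left(s \right)} = \left(s + 0\right) \left(s + \frac{s + s}{s + 389}\right) = s \left(s + \frac{2 s}{389 + s}\right)$)
$\frac{-493811 + c{\left(-67 \right)}}{-249587 - 112589} = \frac{-493811 + \frac{\left(-67\right)^{2} \left(391 - 67\right)}{389 - 67}}{-249587 - 112589} = \frac{-493811 + 4489 \cdot \frac{1}{322} \cdot 324}{-362176} = \left(-493811 + 4489 \cdot \frac{1}{322} \cdot 324\right) \left(- \frac{1}{362176}\right) = \left(-493811 + \frac{727218}{161}\right) \left(- \frac{1}{362176}\right) = \left(- \frac{78776353}{161}\right) \left(- \frac{1}{362176}\right) = \frac{78776353}{58310336}$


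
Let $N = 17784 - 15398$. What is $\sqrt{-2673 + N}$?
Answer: $i \sqrt{287} \approx 16.941 i$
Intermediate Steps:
$N = 2386$ ($N = 17784 - 15398 = 2386$)
$\sqrt{-2673 + N} = \sqrt{-2673 + 2386} = \sqrt{-287} = i \sqrt{287}$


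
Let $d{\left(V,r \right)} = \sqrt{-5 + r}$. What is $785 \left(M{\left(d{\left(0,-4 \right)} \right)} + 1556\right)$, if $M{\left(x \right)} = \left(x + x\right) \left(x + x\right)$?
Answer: $1193200$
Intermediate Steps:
$M{\left(x \right)} = 4 x^{2}$ ($M{\left(x \right)} = 2 x 2 x = 4 x^{2}$)
$785 \left(M{\left(d{\left(0,-4 \right)} \right)} + 1556\right) = 785 \left(4 \left(\sqrt{-5 - 4}\right)^{2} + 1556\right) = 785 \left(4 \left(\sqrt{-9}\right)^{2} + 1556\right) = 785 \left(4 \left(3 i\right)^{2} + 1556\right) = 785 \left(4 \left(-9\right) + 1556\right) = 785 \left(-36 + 1556\right) = 785 \cdot 1520 = 1193200$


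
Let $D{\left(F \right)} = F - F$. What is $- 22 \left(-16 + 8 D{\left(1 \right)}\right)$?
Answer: $352$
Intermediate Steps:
$D{\left(F \right)} = 0$
$- 22 \left(-16 + 8 D{\left(1 \right)}\right) = - 22 \left(-16 + 8 \cdot 0\right) = - 22 \left(-16 + 0\right) = \left(-22\right) \left(-16\right) = 352$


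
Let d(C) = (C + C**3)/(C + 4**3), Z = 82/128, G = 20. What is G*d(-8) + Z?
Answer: -82913/448 ≈ -185.07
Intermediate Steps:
Z = 41/64 (Z = 82*(1/128) = 41/64 ≈ 0.64063)
d(C) = (C + C**3)/(64 + C) (d(C) = (C + C**3)/(C + 64) = (C + C**3)/(64 + C))
G*d(-8) + Z = 20*((-8 + (-8)**3)/(64 - 8)) + 41/64 = 20*((-8 - 512)/56) + 41/64 = 20*((1/56)*(-520)) + 41/64 = 20*(-65/7) + 41/64 = -1300/7 + 41/64 = -82913/448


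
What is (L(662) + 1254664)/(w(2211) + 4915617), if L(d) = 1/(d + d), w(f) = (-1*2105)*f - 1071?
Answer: 1661175137/344757684 ≈ 4.8184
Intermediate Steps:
w(f) = -1071 - 2105*f (w(f) = -2105*f - 1071 = -1071 - 2105*f)
L(d) = 1/(2*d)
(L(662) + 1254664)/(w(2211) + 4915617) = ((½)/662 + 1254664)/((-1071 - 2105*2211) + 4915617) = ((½)*(1/662) + 1254664)/((-1071 - 4654155) + 4915617) = (1/1324 + 1254664)/(-4655226 + 4915617) = (1661175137/1324)/260391 = (1661175137/1324)*(1/260391) = 1661175137/344757684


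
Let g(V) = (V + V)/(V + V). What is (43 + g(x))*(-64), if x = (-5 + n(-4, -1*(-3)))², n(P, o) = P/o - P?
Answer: -2816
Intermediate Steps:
n(P, o) = -P + P/o
x = 49/9 (x = (-5 + (-1*(-4) - 4/((-1*(-3)))))² = (-5 + (4 - 4/3))² = (-5 + 8/3)² = (-7/3)² = 49/9 ≈ 5.4444)
g(V) = 1 (g(V) = (2*V)/((2*V)) = (2*V)*(1/(2*V)) = 1)
(43 + g(x))*(-64) = (43 + 1)*(-64) = 44*(-64) = -2816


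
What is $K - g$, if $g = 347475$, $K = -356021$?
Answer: $-703496$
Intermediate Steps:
$K - g = -356021 - 347475 = -703496$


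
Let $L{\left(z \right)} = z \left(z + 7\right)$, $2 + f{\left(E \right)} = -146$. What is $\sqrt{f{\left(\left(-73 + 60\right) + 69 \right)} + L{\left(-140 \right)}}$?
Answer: $2 \sqrt{4618} \approx 135.91$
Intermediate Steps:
$f{\left(E \right)} = -148$ ($f{\left(E \right)} = -2 - 146 = -148$)
$L{\left(z \right)} = z \left(7 + z\right)$
$\sqrt{f{\left(\left(-73 + 60\right) + 69 \right)} + L{\left(-140 \right)}} = \sqrt{-148 - 140 \left(7 - 140\right)} = \sqrt{-148 - -18620} = \sqrt{-148 + 18620} = \sqrt{18472} = 2 \sqrt{4618}$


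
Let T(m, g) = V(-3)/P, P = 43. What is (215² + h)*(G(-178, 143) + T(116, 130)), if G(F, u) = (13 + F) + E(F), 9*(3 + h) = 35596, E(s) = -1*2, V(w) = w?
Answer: -3244251296/387 ≈ -8.3831e+6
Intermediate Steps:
E(s) = -2
h = 35569/9 (h = -3 + (⅑)*35596 = -3 + 35596/9 = 35569/9 ≈ 3952.1)
G(F, u) = 11 + F (G(F, u) = (13 + F) - 2 = 11 + F)
T(m, g) = -3/43
(215² + h)*(G(-178, 143) + T(116, 130)) = (215² + 35569/9)*((11 - 178) - 3/43) = (46225 + 35569/9)*(-167 - 3/43) = (451594/9)*(-7184/43) = -3244251296/387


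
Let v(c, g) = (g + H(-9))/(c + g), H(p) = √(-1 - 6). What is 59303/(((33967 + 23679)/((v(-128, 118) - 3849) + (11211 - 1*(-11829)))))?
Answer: 2843460244/144115 - 59303*I*√7/576460 ≈ 19731.0 - 0.27218*I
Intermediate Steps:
H(p) = I*√7 (H(p) = √(-7) = I*√7)
v(c, g) = (g + I*√7)/(c + g)
59303/(((33967 + 23679)/((v(-128, 118) - 3849) + (11211 - 1*(-11829))))) = 59303/(((33967 + 23679)/(((118 + I*√7)/(-128 + 118) - 3849) + (11211 - 1*(-11829))))) = 59303/((57646/(((118 + I*√7)/(-10) - 3849) + (11211 + 11829)))) = 59303/((57646/((-(118 + I*√7)/10 - 3849) + 23040))) = 59303/((57646/(((-59/5 - I*√7/10) - 3849) + 23040))) = 59303/((57646/((-19304/5 - I*√7/10) + 23040))) = 59303/((57646/(95896/5 - I*√7/10))) = 59303*(47948/144115 - I*√7/576460) = 2843460244/144115 - 59303*I*√7/576460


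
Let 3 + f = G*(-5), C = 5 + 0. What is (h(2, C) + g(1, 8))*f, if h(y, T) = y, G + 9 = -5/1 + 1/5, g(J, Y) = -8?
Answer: -396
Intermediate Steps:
C = 5
G = -69/5 (G = -9 + (-5/1 + 1/5) = -9 + (-5*1 + 1*(1/5)) = -9 + (-5 + 1/5) = -9 - 24/5 = -69/5 ≈ -13.800)
f = 66 (f = -3 - 69/5*(-5) = -3 + 69 = 66)
(h(2, C) + g(1, 8))*f = (2 - 8)*66 = -6*66 = -396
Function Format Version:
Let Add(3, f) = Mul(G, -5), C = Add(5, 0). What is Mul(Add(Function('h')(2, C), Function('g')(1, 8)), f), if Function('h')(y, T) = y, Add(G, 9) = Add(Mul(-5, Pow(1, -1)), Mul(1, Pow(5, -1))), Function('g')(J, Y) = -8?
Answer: -396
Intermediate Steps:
C = 5
G = Rational(-69, 5) (G = Add(-9, Add(Mul(-5, Pow(1, -1)), Mul(1, Pow(5, -1)))) = Add(-9, Add(Mul(-5, 1), Mul(1, Rational(1, 5)))) = Add(-9, Add(-5, Rational(1, 5))) = Add(-9, Rational(-24, 5)) = Rational(-69, 5) ≈ -13.800)
f = 66 (f = Add(-3, Mul(Rational(-69, 5), -5)) = Add(-3, 69) = 66)
Mul(Add(Function('h')(2, C), Function('g')(1, 8)), f) = Mul(Add(2, -8), 66) = Mul(-6, 66) = -396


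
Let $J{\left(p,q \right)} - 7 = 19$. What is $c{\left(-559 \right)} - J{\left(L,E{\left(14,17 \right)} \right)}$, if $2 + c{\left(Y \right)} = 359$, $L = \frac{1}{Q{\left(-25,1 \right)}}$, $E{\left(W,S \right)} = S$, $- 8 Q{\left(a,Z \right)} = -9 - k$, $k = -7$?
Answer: $331$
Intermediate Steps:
$Q{\left(a,Z \right)} = \frac{1}{4}$ ($Q{\left(a,Z \right)} = - \frac{-9 - -7}{8} = - \frac{-9 + 7}{8} = \left(- \frac{1}{8}\right) \left(-2\right) = \frac{1}{4}$)
$L = 4$ ($L = \frac{1}{\frac{1}{4}} = 4$)
$J{\left(p,q \right)} = 26$ ($J{\left(p,q \right)} = 7 + 19 = 26$)
$c{\left(Y \right)} = 357$ ($c{\left(Y \right)} = -2 + 359 = 357$)
$c{\left(-559 \right)} - J{\left(L,E{\left(14,17 \right)} \right)} = 357 - 26 = 331$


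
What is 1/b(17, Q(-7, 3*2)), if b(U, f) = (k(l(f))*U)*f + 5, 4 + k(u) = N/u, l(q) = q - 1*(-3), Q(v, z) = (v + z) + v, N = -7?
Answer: 5/1793 ≈ 0.0027886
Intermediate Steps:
Q(v, z) = z + 2*v
l(q) = 3 + q (l(q) = q + 3 = 3 + q)
k(u) = -4 - 7/u
b(U, f) = 5 + U*f*(-4 - 7/(3 + f)) (b(U, f) = ((-4 - 7/(3 + f))*U)*f + 5 = (U*(-4 - 7/(3 + f)))*f + 5 = U*f*(-4 - 7/(3 + f)) + 5 = 5 + U*f*(-4 - 7/(3 + f)))
1/b(17, Q(-7, 3*2)) = 1/((15 + 5*(3*2 + 2*(-7)) - 1*17*(3*2 + 2*(-7))*(19 + 4*(3*2 + 2*(-7))))/(3 + (3*2 + 2*(-7)))) = 1/((15 + 5*(6 - 14) - 1*17*(6 - 14)*(19 + 4*(6 - 14)))/(3 + (6 - 14))) = 1/((15 + 5*(-8) - 1*17*(-8)*(19 + 4*(-8)))/(3 - 8)) = 1/((15 - 40 - 1*17*(-8)*(19 - 32))/(-5)) = 1/(-(15 - 40 - 1*17*(-8)*(-13))/5) = 1/(-(15 - 40 - 1768)/5) = 1/(-⅕*(-1793)) = 1/(1793/5) = 5/1793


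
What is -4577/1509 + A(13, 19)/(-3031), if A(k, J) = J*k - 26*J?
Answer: -13500164/4573779 ≈ -2.9516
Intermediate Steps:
A(k, J) = -26*J + J*k
-4577/1509 + A(13, 19)/(-3031) = -4577/1509 + (19*(-26 + 13))/(-3031) = -4577*1/1509 + (19*(-13))*(-1/3031) = -4577/1509 - 247*(-1/3031) = -4577/1509 + 247/3031 = -13500164/4573779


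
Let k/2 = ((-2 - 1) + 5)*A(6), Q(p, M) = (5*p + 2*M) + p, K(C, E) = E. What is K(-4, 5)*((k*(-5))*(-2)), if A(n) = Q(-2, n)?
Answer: 0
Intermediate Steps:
Q(p, M) = 2*M + 6*p (Q(p, M) = (2*M + 5*p) + p = 2*M + 6*p)
A(n) = -12 + 2*n (A(n) = 2*n + 6*(-2) = 2*n - 12 = -12 + 2*n)
k = 0 (k = 2*(((-2 - 1) + 5)*(-12 + 2*6)) = 2*((-3 + 5)*(-12 + 12)) = 2*(2*0) = 2*0 = 0)
K(-4, 5)*((k*(-5))*(-2)) = 5*((0*(-5))*(-2)) = 5*(0*(-2)) = 5*0 = 0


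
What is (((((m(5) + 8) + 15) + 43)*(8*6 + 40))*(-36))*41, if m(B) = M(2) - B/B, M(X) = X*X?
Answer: -8962272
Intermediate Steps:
M(X) = X²
m(B) = 3 (m(B) = 2² - B/B = 4 - 1*1 = 4 - 1 = 3)
(((((m(5) + 8) + 15) + 43)*(8*6 + 40))*(-36))*41 = (((((3 + 8) + 15) + 43)*(8*6 + 40))*(-36))*41 = ((((11 + 15) + 43)*(48 + 40))*(-36))*41 = (((26 + 43)*88)*(-36))*41 = ((69*88)*(-36))*41 = (6072*(-36))*41 = -218592*41 = -8962272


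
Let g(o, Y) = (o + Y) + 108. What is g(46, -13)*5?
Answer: 705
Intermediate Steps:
g(o, Y) = 108 + Y + o (g(o, Y) = (Y + o) + 108 = 108 + Y + o)
g(46, -13)*5 = (108 - 13 + 46)*5 = 141*5 = 705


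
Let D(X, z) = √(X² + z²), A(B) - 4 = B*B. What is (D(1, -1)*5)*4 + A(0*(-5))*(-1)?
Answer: -4 + 20*√2 ≈ 24.284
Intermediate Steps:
A(B) = 4 + B² (A(B) = 4 + B*B = 4 + B²)
(D(1, -1)*5)*4 + A(0*(-5))*(-1) = (√(1² + (-1)²)*5)*4 + (4 + (0*(-5))²)*(-1) = (√(1 + 1)*5)*4 + (4 + 0²)*(-1) = (√2*5)*4 + (4 + 0)*(-1) = (5*√2)*4 + 4*(-1) = 20*√2 - 4 = -4 + 20*√2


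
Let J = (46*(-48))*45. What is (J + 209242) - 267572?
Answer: -157690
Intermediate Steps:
J = -99360 (J = -2208*45 = -99360)
(J + 209242) - 267572 = (-99360 + 209242) - 267572 = 109882 - 267572 = -157690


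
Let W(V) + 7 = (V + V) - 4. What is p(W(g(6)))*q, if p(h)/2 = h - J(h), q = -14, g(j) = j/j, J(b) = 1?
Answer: 280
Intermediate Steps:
g(j) = 1
W(V) = -11 + 2*V (W(V) = -7 + ((V + V) - 4) = -7 + (2*V - 4) = -7 + (-4 + 2*V) = -11 + 2*V)
p(h) = -2 + 2*h (p(h) = 2*(h - 1*1) = 2*(h - 1) = 2*(-1 + h) = -2 + 2*h)
p(W(g(6)))*q = (-2 + 2*(-11 + 2*1))*(-14) = (-2 + 2*(-11 + 2))*(-14) = (-2 + 2*(-9))*(-14) = (-2 - 18)*(-14) = -20*(-14) = 280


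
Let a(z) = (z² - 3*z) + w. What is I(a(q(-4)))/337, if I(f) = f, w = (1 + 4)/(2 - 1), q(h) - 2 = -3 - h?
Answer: 5/337 ≈ 0.014837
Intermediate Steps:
q(h) = -1 - h (q(h) = 2 + (-3 - h) = -1 - h)
w = 5 (w = 5/1 = 5*1 = 5)
a(z) = 5 + z² - 3*z (a(z) = (z² - 3*z) + 5 = 5 + z² - 3*z)
I(a(q(-4)))/337 = (5 + (-1 - 1*(-4))² - 3*(-1 - 1*(-4)))/337 = (5 + (-1 + 4)² - 3*(-1 + 4))*(1/337) = (5 + 3² - 3*3)*(1/337) = (5 + 9 - 9)*(1/337) = 5*(1/337) = 5/337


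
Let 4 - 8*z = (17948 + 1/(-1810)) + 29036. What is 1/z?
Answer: -14480/85033799 ≈ -0.00017029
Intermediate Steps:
z = -85033799/14480 (z = ½ - ((17948 + 1/(-1810)) + 29036)/8 = ½ - ((17948 - 1/1810) + 29036)/8 = ½ - (32485879/1810 + 29036)/8 = ½ - ⅛*85041039/1810 = ½ - 85041039/14480 = -85033799/14480 ≈ -5872.5)
1/z = 1/(-85033799/14480) = -14480/85033799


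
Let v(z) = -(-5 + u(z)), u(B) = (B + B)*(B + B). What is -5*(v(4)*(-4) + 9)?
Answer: -1225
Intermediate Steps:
u(B) = 4*B**2 (u(B) = (2*B)*(2*B) = 4*B**2)
v(z) = 5 - 4*z**2 (v(z) = -(-5 + 4*z**2) = 5 - 4*z**2)
-5*(v(4)*(-4) + 9) = -5*((5 - 4*4**2)*(-4) + 9) = -5*((5 - 4*16)*(-4) + 9) = -5*((5 - 64)*(-4) + 9) = -5*(-59*(-4) + 9) = -5*(236 + 9) = -5*245 = -1225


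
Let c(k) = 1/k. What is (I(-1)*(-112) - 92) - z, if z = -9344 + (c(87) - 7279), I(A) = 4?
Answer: 1399220/87 ≈ 16083.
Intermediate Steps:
z = -1446200/87 (z = -9344 + (1/87 - 7279) = -9344 - 633272/87 = -1446200/87 ≈ -16623.)
(I(-1)*(-112) - 92) - z = (4*(-112) - 92) - 1*(-1446200/87) = (-448 - 92) + 1446200/87 = -540 + 1446200/87 = 1399220/87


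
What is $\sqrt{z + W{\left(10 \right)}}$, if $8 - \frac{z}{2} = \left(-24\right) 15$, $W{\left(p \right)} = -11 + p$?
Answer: $7 \sqrt{15} \approx 27.111$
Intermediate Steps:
$z = 736$ ($z = 16 - 2 \left(\left(-24\right) 15\right) = 16 - -720 = 16 + 720 = 736$)
$\sqrt{z + W{\left(10 \right)}} = \sqrt{736 + \left(-11 + 10\right)} = \sqrt{736 - 1} = \sqrt{735} = 7 \sqrt{15}$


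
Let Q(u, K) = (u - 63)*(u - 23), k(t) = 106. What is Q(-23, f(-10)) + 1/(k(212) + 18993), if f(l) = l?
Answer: 75555645/19099 ≈ 3956.0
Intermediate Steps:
Q(u, K) = (-63 + u)*(-23 + u)
Q(-23, f(-10)) + 1/(k(212) + 18993) = (1449 + (-23)² - 86*(-23)) + 1/(106 + 18993) = (1449 + 529 + 1978) + 1/19099 = 3956 + 1/19099 = 75555645/19099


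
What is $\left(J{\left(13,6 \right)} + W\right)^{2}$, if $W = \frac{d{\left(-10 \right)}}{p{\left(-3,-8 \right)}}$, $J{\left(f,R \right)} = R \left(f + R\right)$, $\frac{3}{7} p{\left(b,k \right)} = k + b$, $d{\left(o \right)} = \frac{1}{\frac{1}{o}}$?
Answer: $\frac{77580864}{5929} \approx 13085.0$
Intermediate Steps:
$d{\left(o \right)} = o$
$p{\left(b,k \right)} = \frac{7 b}{3} + \frac{7 k}{3}$ ($p{\left(b,k \right)} = \frac{7 \left(k + b\right)}{3} = \frac{7 \left(b + k\right)}{3} = \frac{7 b}{3} + \frac{7 k}{3}$)
$J{\left(f,R \right)} = R \left(R + f\right)$
$W = \frac{30}{77}$ ($W = - \frac{10}{\frac{7}{3} \left(-3\right) + \frac{7}{3} \left(-8\right)} = - \frac{10}{-7 - \frac{56}{3}} = - \frac{10}{- \frac{77}{3}} = \left(-10\right) \left(- \frac{3}{77}\right) = \frac{30}{77} \approx 0.38961$)
$\left(J{\left(13,6 \right)} + W\right)^{2} = \left(6 \left(6 + 13\right) + \frac{30}{77}\right)^{2} = \left(6 \cdot 19 + \frac{30}{77}\right)^{2} = \left(114 + \frac{30}{77}\right)^{2} = \left(\frac{8808}{77}\right)^{2} = \frac{77580864}{5929}$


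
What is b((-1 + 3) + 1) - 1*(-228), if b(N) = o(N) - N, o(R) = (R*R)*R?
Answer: 252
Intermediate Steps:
o(R) = R³ (o(R) = R²*R = R³)
b(N) = N³ - N
b((-1 + 3) + 1) - 1*(-228) = (((-1 + 3) + 1)³ - ((-1 + 3) + 1)) - 1*(-228) = ((2 + 1)³ - (2 + 1)) + 228 = (3³ - 1*3) + 228 = (27 - 3) + 228 = 24 + 228 = 252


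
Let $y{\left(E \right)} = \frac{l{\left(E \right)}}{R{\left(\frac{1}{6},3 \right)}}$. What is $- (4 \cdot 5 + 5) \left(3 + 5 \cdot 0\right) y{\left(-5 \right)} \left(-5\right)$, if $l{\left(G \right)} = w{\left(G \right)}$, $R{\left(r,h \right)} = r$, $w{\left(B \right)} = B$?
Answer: $-11250$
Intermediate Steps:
$l{\left(G \right)} = G$
$y{\left(E \right)} = 6 E$ ($y{\left(E \right)} = \frac{E}{\frac{1}{6}} = E \frac{1}{\frac{1}{6}} = E 6 = 6 E$)
$- (4 \cdot 5 + 5) \left(3 + 5 \cdot 0\right) y{\left(-5 \right)} \left(-5\right) = - (4 \cdot 5 + 5) \left(3 + 5 \cdot 0\right) 6 \left(-5\right) \left(-5\right) = - (20 + 5) \left(3 + 0\right) \left(-30\right) \left(-5\right) = \left(-1\right) 25 \cdot 3 \left(-30\right) \left(-5\right) = - 25 \left(\left(-90\right) \left(-5\right)\right) = \left(-25\right) 450 = -11250$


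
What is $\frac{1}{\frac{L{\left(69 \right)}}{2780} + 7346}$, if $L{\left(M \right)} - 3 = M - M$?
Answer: $\frac{2780}{20421883} \approx 0.00013613$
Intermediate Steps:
$L{\left(M \right)} = 3$ ($L{\left(M \right)} = 3 + \left(M - M\right) = 3 + 0 = 3$)
$\frac{1}{\frac{L{\left(69 \right)}}{2780} + 7346} = \frac{1}{\frac{3}{2780} + 7346} = \frac{1}{\frac{20421883}{2780}} = \frac{2780}{20421883}$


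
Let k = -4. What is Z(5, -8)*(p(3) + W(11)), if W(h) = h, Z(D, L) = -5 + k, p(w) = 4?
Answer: -135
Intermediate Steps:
Z(D, L) = -9 (Z(D, L) = -5 - 4 = -9)
Z(5, -8)*(p(3) + W(11)) = -9*(4 + 11) = -9*15 = -135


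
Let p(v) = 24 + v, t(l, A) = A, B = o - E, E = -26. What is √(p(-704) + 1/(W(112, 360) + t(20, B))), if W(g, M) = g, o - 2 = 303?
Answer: 9*I*√1647517/443 ≈ 26.077*I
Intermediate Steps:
o = 305 (o = 2 + 303 = 305)
B = 331 (B = 305 - 1*(-26) = 305 + 26 = 331)
√(p(-704) + 1/(W(112, 360) + t(20, B))) = √((24 - 704) + 1/(112 + 331)) = √(-680 + 1/443) = √(-301239/443) = 9*I*√1647517/443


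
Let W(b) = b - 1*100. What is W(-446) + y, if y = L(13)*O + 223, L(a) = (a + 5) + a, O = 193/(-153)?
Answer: -55402/153 ≈ -362.10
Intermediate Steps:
O = -193/153 (O = 193*(-1/153) = -193/153 ≈ -1.2614)
W(b) = -100 + b (W(b) = b - 100 = -100 + b)
L(a) = 5 + 2*a (L(a) = (5 + a) + a = 5 + 2*a)
y = 28136/153 (y = (5 + 2*13)*(-193/153) + 223 = (5 + 26)*(-193/153) + 223 = 31*(-193/153) + 223 = -5983/153 + 223 = 28136/153 ≈ 183.90)
W(-446) + y = (-100 - 446) + 28136/153 = -546 + 28136/153 = -55402/153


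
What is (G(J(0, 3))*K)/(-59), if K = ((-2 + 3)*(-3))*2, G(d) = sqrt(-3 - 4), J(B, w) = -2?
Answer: 6*I*sqrt(7)/59 ≈ 0.26906*I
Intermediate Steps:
G(d) = I*sqrt(7) (G(d) = sqrt(-7) = I*sqrt(7))
K = -6 (K = (1*(-3))*2 = -3*2 = -6)
(G(J(0, 3))*K)/(-59) = ((I*sqrt(7))*(-6))/(-59) = -(-6)*I*sqrt(7)/59 = 6*I*sqrt(7)/59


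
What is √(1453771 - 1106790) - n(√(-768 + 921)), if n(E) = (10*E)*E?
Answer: -1530 + √346981 ≈ -940.95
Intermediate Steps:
n(E) = 10*E²
√(1453771 - 1106790) - n(√(-768 + 921)) = √(1453771 - 1106790) - 10*(√(-768 + 921))² = √346981 - 10*(√153)² = √346981 - 10*(3*√17)² = √346981 - 10*153 = √346981 - 1*1530 = √346981 - 1530 = -1530 + √346981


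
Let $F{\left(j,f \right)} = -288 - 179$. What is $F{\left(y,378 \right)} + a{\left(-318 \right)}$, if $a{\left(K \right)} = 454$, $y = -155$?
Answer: $-13$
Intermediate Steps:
$F{\left(j,f \right)} = -467$
$F{\left(y,378 \right)} + a{\left(-318 \right)} = -467 + 454 = -13$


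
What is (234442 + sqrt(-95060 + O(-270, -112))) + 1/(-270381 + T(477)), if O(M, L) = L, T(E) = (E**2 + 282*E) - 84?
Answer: 21469729477/91578 + 2*I*sqrt(23793) ≈ 2.3444e+5 + 308.5*I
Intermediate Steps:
T(E) = -84 + E**2 + 282*E
(234442 + sqrt(-95060 + O(-270, -112))) + 1/(-270381 + T(477)) = (234442 + sqrt(-95060 - 112)) + 1/(-270381 + (-84 + 477**2 + 282*477)) = (234442 + sqrt(-95172)) + 1/(-270381 + (-84 + 227529 + 134514)) = (234442 + 2*I*sqrt(23793)) + 1/(-270381 + 361959) = (234442 + 2*I*sqrt(23793)) + 1/91578 = 21469729477/91578 + 2*I*sqrt(23793)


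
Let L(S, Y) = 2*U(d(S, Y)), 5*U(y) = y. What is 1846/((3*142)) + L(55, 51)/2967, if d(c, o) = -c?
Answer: 12835/2967 ≈ 4.3259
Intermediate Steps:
U(y) = y/5
L(S, Y) = -2*S/5 (L(S, Y) = 2*((-S)/5) = 2*(-S/5) = -2*S/5)
1846/((3*142)) + L(55, 51)/2967 = 1846/((3*142)) - ⅖*55/2967 = 1846/426 - 22*1/2967 = 1846*(1/426) - 22/2967 = 13/3 - 22/2967 = 12835/2967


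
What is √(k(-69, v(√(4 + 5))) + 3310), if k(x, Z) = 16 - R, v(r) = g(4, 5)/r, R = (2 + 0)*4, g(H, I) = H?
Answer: √3318 ≈ 57.602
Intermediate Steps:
R = 8 (R = 2*4 = 8)
v(r) = 4/r
k(x, Z) = 8 (k(x, Z) = 16 - 1*8 = 16 - 8 = 8)
√(k(-69, v(√(4 + 5))) + 3310) = √(8 + 3310) = √3318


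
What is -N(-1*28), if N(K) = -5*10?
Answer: 50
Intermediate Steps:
N(K) = -50
-N(-1*28) = -1*(-50) = 50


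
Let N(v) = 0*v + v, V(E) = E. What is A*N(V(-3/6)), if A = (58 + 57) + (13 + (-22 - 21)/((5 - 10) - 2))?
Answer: -939/14 ≈ -67.071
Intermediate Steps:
N(v) = v (N(v) = 0 + v = v)
A = 939/7 (A = 115 + (13 - 43/(-5 - 2)) = 115 + (13 - 43/(-7)) = 115 + (13 - 43*(-1/7)) = 115 + (13 + 43/7) = 115 + 134/7 = 939/7 ≈ 134.14)
A*N(V(-3/6)) = 939*(-3/6)/7 = 939*(-3*1/6)/7 = (939/7)*(-1/2) = -939/14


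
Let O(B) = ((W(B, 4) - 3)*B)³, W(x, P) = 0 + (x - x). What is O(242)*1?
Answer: -382657176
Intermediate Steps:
W(x, P) = 0 (W(x, P) = 0 + 0 = 0)
O(B) = -27*B³ (O(B) = ((0 - 3)*B)³ = (-3*B)³ = -27*B³)
O(242)*1 = -27*242³*1 = -27*14172488*1 = -382657176*1 = -382657176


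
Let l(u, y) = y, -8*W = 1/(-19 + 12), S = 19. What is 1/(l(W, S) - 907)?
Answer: -1/888 ≈ -0.0011261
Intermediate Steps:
W = 1/56 (W = -1/(8*(-19 + 12)) = -1/8/(-7) = -1/8*(-1/7) = 1/56 ≈ 0.017857)
1/(l(W, S) - 907) = 1/(19 - 907) = 1/(-888) = -1/888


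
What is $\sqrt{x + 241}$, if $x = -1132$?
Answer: $9 i \sqrt{11} \approx 29.85 i$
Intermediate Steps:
$\sqrt{x + 241} = \sqrt{-1132 + 241} = \sqrt{-891} = 9 i \sqrt{11}$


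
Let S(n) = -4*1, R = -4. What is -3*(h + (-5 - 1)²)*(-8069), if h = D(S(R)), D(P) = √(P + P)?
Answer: 871452 + 48414*I*√2 ≈ 8.7145e+5 + 68468.0*I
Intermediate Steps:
S(n) = -4
D(P) = √2*√P (D(P) = √(2*P) = √2*√P)
h = 2*I*√2 (h = √2*√(-4) = √2*(2*I) = 2*I*√2 ≈ 2.8284*I)
-3*(h + (-5 - 1)²)*(-8069) = -3*(2*I*√2 + (-5 - 1)²)*(-8069) = -3*(2*I*√2 + (-6)²)*(-8069) = -3*(2*I*√2 + 36)*(-8069) = -3*(36 + 2*I*√2)*(-8069) = (-108 - 6*I*√2)*(-8069) = 871452 + 48414*I*√2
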